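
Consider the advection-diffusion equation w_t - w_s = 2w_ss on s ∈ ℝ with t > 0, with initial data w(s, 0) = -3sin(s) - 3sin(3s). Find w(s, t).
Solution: Moving frame: η = s + t, σ = t, w = u(η,σ), so w_t = u_σ + u_η and w_ss = u_ηη.
Hence w_t - w_s = u_σ and the PDE becomes the heat equation u_σ = 2u_ηη on η ∈ ℝ.
Initial data: u(η,0) = w(η,0) = -3sin(η) - 3sin(3η). Each mode sin(nη) decays as exp(-2n²σ) on ℝ, so u(η,σ) = Σ c_n exp(-2n²σ) sin(nη) with c_1=-3, c_3=-3: u(η,σ) = -3exp(-2σ)sin(η) - 3exp(-18σ)sin(3η).
Substituting back: w(s,t) = u(s + t, t).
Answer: w(s, t) = -3exp(-2t)sin(s + t) - 3exp(-18t)sin(3s + 3t)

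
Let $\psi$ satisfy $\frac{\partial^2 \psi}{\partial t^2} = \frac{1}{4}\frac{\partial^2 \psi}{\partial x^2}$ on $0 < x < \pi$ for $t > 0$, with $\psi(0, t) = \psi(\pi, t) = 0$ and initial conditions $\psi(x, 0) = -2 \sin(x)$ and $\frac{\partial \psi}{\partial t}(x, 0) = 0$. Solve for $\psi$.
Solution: Using separation of variables $\psi = X(x)T(t)$:
Eigenfunctions: $\sin(nx)$, $n = 1, 2, 3, \ldots$
General solution: $\psi(x, t) = \sum [A_n \cos(n t/2) + B_n \sin(n t/2)] \sin(nx)$
From $\psi(x,0) = -2 \sin(x)$: $A_1=-2$. From $\psi_t(x,0) = 0$: all $B_n = 0$.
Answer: $\psi(x, t) = -2 \sin(x) \cos(t/2)$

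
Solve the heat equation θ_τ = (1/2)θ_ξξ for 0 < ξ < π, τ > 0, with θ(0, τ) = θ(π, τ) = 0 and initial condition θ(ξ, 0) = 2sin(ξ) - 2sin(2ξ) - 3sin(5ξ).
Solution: Separating variables: θ = Σ c_n exp(-n²τ/2) sin(nξ). From θ(ξ,0) = 2sin(ξ) - 2sin(2ξ) - 3sin(5ξ): c_1=2, c_2=-2, c_5=-3.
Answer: θ(ξ, τ) = -2exp(-2τ)sin(2ξ) + 2exp(-τ/2)sin(ξ) - 3exp(-25τ/2)sin(5ξ)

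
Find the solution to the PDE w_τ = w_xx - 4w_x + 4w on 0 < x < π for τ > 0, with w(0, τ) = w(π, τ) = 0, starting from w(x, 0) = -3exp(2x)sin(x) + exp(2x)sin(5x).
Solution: Substitute w = exp(2x)u.
Then w_x = exp(2x)(u_x + 2u), w_xx = exp(2x)(u_xx + 4u_x + 4u), w_τ = exp(2x)u_τ; substituting and dividing by exp(2x), the lower-order terms cancel: u_τ = u_xx (standard heat equation).
Data for u: u(x,0) = exp(-2x)w(x,0) = -3sin(x) + sin(5x). The boundary conditions carry over: u(0,τ) = u(π,τ) = 0.
Separating variables: u = Σ c_n exp(-n²τ) sin(nx). From u(x,0) = -3sin(x) + sin(5x): c_1=-3, c_5=1.
So u(x,τ) = -3exp(-τ)sin(x) + exp(-25τ)sin(5x), and w(x,τ) = exp(2x)u(x,τ).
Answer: w(x, τ) = -3exp(2x)exp(-τ)sin(x) + exp(2x)exp(-25τ)sin(5x)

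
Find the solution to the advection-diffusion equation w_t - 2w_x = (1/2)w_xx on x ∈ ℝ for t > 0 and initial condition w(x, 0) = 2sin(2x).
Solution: Change to a moving frame: let η = x + 2t, σ = t and write w(x,t) = u(η,σ).
By the chain rule w_t = u_σ + 2u_η, w_x = u_η, w_xx = u_ηη.
Then w_t - 2w_x = u_σ: the advection term cancels and the PDE becomes the heat equation u_σ = (1/2)u_ηη on η ∈ ℝ.
Initial data: u(η,0) = w(η,0) = 2sin(2η).
On η ∈ ℝ each mode satisfies (sin(nη))″ = -n² sin(nη), so exp(-n²σ/2) sin(nη) solves the heat equation; by superposition u(η,σ) = Σ c_n exp(-n²σ/2) sin(nη).
Reading off the coefficients: c_2=2, so u(η,σ) = 2exp(-2σ)sin(2η).
Substituting back η = x + 2t, σ = t: w(x,t) = u(x + 2t, t).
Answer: w(x, t) = 2exp(-2t)sin(4t + 2x)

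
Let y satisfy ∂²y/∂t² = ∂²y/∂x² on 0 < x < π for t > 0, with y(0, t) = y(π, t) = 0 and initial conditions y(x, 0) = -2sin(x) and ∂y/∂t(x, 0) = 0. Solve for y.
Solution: Separating variables: y = Σ [A_n cos(ω_n t) + B_n sin(ω_n t)] sin(nx), ω_n = n. From ICs: A_1=-2.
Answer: y(x, t) = -2sin(x)cos(t)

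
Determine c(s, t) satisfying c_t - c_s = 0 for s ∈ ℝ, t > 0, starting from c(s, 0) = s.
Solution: By method of characteristics (waves move left with speed 1):
Along characteristics s + t = const, c is constant, so c(s,t) = f(s + t) with f = c(·, 0).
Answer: c(s, t) = s + t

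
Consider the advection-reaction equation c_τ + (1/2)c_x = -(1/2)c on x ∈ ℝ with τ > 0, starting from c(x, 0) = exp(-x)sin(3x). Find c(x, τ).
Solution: Substitute c = exp(-x)u, i.e. u = exp(x)c.
By the product rule, c_x = exp(-x)(u_x - u), c_τ = exp(-x)u_τ.
Substituting into the PDE and dividing by exp(-x): u_τ + (1/2)(u_x - u) = -(1/2)u.
The lower-order terms cancel, leaving the standard advection equation u_τ + (1/2)u_x = 0.
Initial data for u: u(x,0) = exp(x)c(x,0) = sin(3x).
Solve for u:
  By method of characteristics (waves move right with speed 1/2):
  Along characteristics x - (1/2)τ = const, u is constant, so u(x,τ) = f(x - (1/2)τ) with f = u(·, 0).
Hence u(x,τ) = sin(3x - 3τ/2).
Transform back: c(x,τ) = exp(-x)u(x,τ).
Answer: c(x, τ) = exp(-x)sin(3x - 3τ/2)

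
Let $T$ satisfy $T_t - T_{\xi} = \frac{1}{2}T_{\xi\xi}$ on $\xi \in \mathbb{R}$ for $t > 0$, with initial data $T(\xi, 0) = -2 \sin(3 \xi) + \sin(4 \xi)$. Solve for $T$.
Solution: Moving frame: $\eta = \xi + t$, $\sigma = t$, $T = u(\eta,\sigma)$, so $T_t = u_{\sigma} + u_{\eta}$ and $T_{\xi\xi} = u_{\eta\eta}$.
Hence $T_t - T_{\xi} = u_{\sigma}$ and the PDE becomes the heat equation $u_{\sigma} = \frac{1}{2}u_{\eta\eta}$ on $\eta \in \mathbb{R}$.
Initial data: $u(\eta,0) = T(\eta,0) = -2 \sin(3 \eta) + \sin(4 \eta)$. Each mode $\sin(n\eta)$ decays as $e^{-n^2\sigma/2}$ on $\mathbb{R}$, so $u(\eta,\sigma) = \sum c_n e^{-n^2\sigma/2} \sin(n\eta)$ with $c_3=-2, c_4=1$: $u(\eta,\sigma) = e^{-8 \sigma} \sin(4 \eta) - 2 e^{-9 \sigma/2} \sin(3 \eta)$.
Substituting back: $T(\xi,t) = u(\xi + t, t)$.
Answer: $T(\xi, t) = e^{-8 t} \sin(4 \xi + 4 t) - 2 e^{-9 t/2} \sin(3 \xi + 3 t)$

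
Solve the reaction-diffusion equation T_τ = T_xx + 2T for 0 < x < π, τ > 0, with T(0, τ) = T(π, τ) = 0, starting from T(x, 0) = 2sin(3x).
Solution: Substitute T = exp(2τ)u, i.e. u = exp(-2τ)T.
By the product rule, T_τ = exp(2τ)(u_τ + 2u), T_xx = exp(2τ)u_xx.
Substituting into the PDE and dividing by exp(2τ): u_τ + 2u = u_xx + 2u.
The lower-order terms cancel, leaving the standard heat equation u_τ = u_xx.
Initial data for u: u(x,0) = T(x,0) = 2sin(3x). The boundary conditions carry over: u(0,τ) = u(π,τ) = 0.
Solve for u:
  Using separation of variables u = X(x)G(τ):
  Eigenfunctions: sin(nx), n = 1, 2, 3, ...
  General solution: u(x, τ) = Σ c_n sin(nx) exp(-n² τ)
  Matching u(x,0) = 2sin(3x) term by term: c_3=2.
Hence u(x,τ) = 2exp(-9τ)sin(3x).
Transform back: T(x,τ) = exp(2τ)u(x,τ).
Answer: T(x, τ) = 2exp(-7τ)sin(3x)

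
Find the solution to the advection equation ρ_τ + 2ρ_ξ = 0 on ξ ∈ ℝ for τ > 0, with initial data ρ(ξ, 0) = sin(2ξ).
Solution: By method of characteristics (waves move right with speed 2):
Along characteristics ξ - 2τ = const, ρ is constant, so ρ(ξ,τ) = f(ξ - 2τ) with f = ρ(·, 0).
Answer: ρ(ξ, τ) = sin(2ξ - 4τ)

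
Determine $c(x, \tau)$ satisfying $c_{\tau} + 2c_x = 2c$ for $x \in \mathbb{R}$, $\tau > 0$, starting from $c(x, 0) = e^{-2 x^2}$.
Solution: Substitute $c = e^{2\tau}u$.
Then $c_{\tau} = e^{2\tau}(u_{\tau} + 2u)$, $c_x = e^{2\tau}u_x$; substituting and dividing by $e^{2\tau}$, the lower-order terms cancel: $u_{\tau} + 2u_x = 0$ (standard advection equation).
Data for $u$: $u(x,0) = c(x,0) = e^{-2 x^2}$.
By characteristics ($dx/d\tau = 2$), $u(x,\tau) = f(x - 2\tau)$ with $f = u( \cdot , 0)$.
So $u(x,\tau) = e^{-2 (x - 2 \tau)^2}$, and $c(x,\tau) = e^{2\tau}u(x,\tau)$.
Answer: $c(x, \tau) = e^{2 \tau} e^{-2 (-2 \tau + x)^2}$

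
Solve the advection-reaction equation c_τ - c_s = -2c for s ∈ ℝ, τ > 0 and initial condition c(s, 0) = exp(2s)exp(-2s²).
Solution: Substitute c = exp(2s)u, i.e. u = exp(-2s)c.
By the product rule, c_s = exp(2s)(u_s + 2u), c_τ = exp(2s)u_τ.
Substituting into the PDE and dividing by exp(2s): u_τ - (u_s + 2u) = -2u.
The lower-order terms cancel, leaving the standard advection equation u_τ - u_s = 0.
Initial data for u: u(s,0) = exp(-2s)c(s,0) = exp(-2s²).
Solve for u:
  By method of characteristics (waves move left with speed 1):
  Along characteristics s + τ = const, u is constant, so u(s,τ) = f(s + τ) with f = u(·, 0).
Hence u(s,τ) = exp(-2(s + τ)²).
Transform back: c(s,τ) = exp(2s)u(s,τ).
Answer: c(s, τ) = exp(2s)exp(-2(s + τ)²)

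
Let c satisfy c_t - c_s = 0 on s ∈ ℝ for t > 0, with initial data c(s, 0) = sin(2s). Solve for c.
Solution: By characteristics (ds/dt = -1), c(s,t) = f(s + t) with f = c(·, 0).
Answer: c(s, t) = sin(2s + 2t)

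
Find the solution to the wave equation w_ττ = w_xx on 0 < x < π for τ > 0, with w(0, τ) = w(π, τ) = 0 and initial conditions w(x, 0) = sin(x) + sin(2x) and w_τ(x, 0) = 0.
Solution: Using separation of variables w = X(x)T(τ):
Eigenfunctions: sin(nx), n = 1, 2, 3, ...
General solution: w(x, τ) = Σ [A_n cos(n τ) + B_n sin(n τ)] sin(nx)
From w(x,0) = sin(x) + sin(2x): A_1=1, A_2=1. From w_τ(x,0) = 0: all B_n = 0.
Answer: w(x, τ) = sin(x)cos(τ) + sin(2x)cos(2τ)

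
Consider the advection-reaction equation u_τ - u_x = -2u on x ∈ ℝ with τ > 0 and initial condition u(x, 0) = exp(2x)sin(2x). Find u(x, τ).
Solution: Substitute u = exp(2x)w.
Then u_x = exp(2x)(w_x + 2w), u_τ = exp(2x)w_τ; substituting and dividing by exp(2x), the lower-order terms cancel: w_τ - w_x = 0 (standard advection equation).
Data for w: w(x,0) = exp(-2x)u(x,0) = sin(2x).
By characteristics (dx/dτ = -1), w(x,τ) = f(x + τ) with f = w(·, 0).
So w(x,τ) = sin(2x + 2τ), and u(x,τ) = exp(2x)w(x,τ).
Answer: u(x, τ) = exp(2x)sin(2x + 2τ)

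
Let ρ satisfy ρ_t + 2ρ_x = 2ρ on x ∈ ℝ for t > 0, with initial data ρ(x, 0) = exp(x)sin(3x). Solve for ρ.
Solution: Substitute ρ = exp(x)u, i.e. u = exp(-x)ρ.
By the product rule, ρ_x = exp(x)(u_x + u), ρ_t = exp(x)u_t.
Substituting into the PDE and dividing by exp(x): u_t + 2(u_x + u) = 2u.
The lower-order terms cancel, leaving the standard advection equation u_t + 2u_x = 0.
Initial data for u: u(x,0) = exp(-x)ρ(x,0) = sin(3x).
Solve for u:
  By method of characteristics (waves move right with speed 2):
  Along characteristics x - 2t = const, u is constant, so u(x,t) = f(x - 2t) with f = u(·, 0).
Hence u(x,t) = -sin(6t - 3x).
Transform back: ρ(x,t) = exp(x)u(x,t).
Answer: ρ(x, t) = -exp(x)sin(6t - 3x)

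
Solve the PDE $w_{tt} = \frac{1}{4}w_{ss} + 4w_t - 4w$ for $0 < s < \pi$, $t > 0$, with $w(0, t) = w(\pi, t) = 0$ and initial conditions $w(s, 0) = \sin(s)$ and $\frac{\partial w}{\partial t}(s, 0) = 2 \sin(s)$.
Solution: Substitute $w = e^{2t}u$.
Then $w_t = e^{2t}(u_t + 2u)$, $w_{tt} = e^{2t}(u_{tt} + 4u_t + 4u)$, $w_{ss} = e^{2t}u_{ss}$; substituting and dividing by $e^{2t}$, the lower-order terms cancel: $u_{tt} = \frac{1}{4}u_{ss}$ (standard wave equation).
Data for $u$: $u(s,0) = w(s,0) = \sin(s)$; $u_t(s,0) = w_t(s,0) - 2w(s,0) = 0$. The boundary conditions carry over: $u(0,t) = u(\pi,t) = 0$.
Separating variables: $u = \sum [A_n \cos(\omega_n t) + B_n \sin(\omega_n t)] \sin(ns)$, $\omega_n = n/2$. From ICs: $A_1=1$.
So $u(s,t) = \sin(s) \cos(t/2)$, and $w(s,t) = e^{2t}u(s,t)$.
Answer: $w(s, t) = e^{2 t} \sin(s) \cos(t/2)$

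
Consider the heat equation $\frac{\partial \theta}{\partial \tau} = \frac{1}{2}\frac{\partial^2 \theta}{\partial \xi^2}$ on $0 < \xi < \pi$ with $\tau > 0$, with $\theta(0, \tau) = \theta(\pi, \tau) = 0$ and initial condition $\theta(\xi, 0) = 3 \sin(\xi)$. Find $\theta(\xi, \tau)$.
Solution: Separating variables: $\theta = \sum c_n e^{-n^2\tau/2} \sin(n\xi)$. From $\theta(\xi,0) = 3 \sin(\xi)$: $c_1=3$.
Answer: $\theta(\xi, \tau) = 3 e^{-\tau/2} \sin(\xi)$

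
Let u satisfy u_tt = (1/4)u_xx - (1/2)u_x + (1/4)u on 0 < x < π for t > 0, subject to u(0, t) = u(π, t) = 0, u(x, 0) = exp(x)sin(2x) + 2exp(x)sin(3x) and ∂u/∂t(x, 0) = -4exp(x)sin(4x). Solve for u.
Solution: Substitute u = exp(x)w, i.e. w = exp(-x)u.
By the product rule, u_x = exp(x)(w_x + w), u_xx = exp(x)(w_xx + 2w_x + w), u_tt = exp(x)w_tt.
Substituting into the PDE and dividing by exp(x): w_tt = (1/4)(w_xx + 2w_x + w) - (1/2)(w_x + w) + (1/4)w.
The lower-order terms cancel, leaving the standard wave equation w_tt = (1/4)w_xx.
Initial data for w: w(x,0) = exp(-x)u(x,0) = sin(2x) + 2sin(3x); w_t(x,0) = exp(-x)u_t(x,0) = -4sin(4x). The boundary conditions carry over: w(0,t) = w(π,t) = 0.
Solve for w:
  Using separation of variables w = X(x)T(t):
  Eigenfunctions: sin(nx), n = 1, 2, 3, ...
  General solution: w(x, t) = Σ [A_n cos(n t/2) + B_n sin(n t/2)] sin(nx)
  From w(x,0) = sin(2x) + 2sin(3x): A_2=1, A_3=2. From w_t(x,0) = -4sin(4x), using w_t(x,0) = Σ ω_n B_n sin(nx) with ω_n = n/2: B_4 = (-4)/2 = -2.
Hence w(x,t) = -2sin(2t)sin(4x) + sin(2x)cos(t) + 2sin(3x)cos(3t/2).
Transform back: u(x,t) = exp(x)w(x,t).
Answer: u(x, t) = -2exp(x)sin(2t)sin(4x) + exp(x)sin(2x)cos(t) + 2exp(x)sin(3x)cos(3t/2)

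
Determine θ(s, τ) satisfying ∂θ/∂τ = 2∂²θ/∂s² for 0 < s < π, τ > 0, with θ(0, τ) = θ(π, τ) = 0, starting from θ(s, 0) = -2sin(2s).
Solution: Using separation of variables θ = X(s)G(τ):
Eigenfunctions: sin(ns), n = 1, 2, 3, ...
General solution: θ(s, τ) = Σ c_n sin(ns) exp(-2n² τ)
Matching θ(s,0) = -2sin(2s) term by term: c_2=-2.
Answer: θ(s, τ) = -2exp(-8τ)sin(2s)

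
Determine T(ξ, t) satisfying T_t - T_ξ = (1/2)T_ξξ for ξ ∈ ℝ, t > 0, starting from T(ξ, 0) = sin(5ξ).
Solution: Change to a moving frame: let η = ξ + t, σ = t and write T(ξ,t) = u(η,σ).
By the chain rule T_t = u_σ + u_η, T_ξ = u_η, T_ξξ = u_ηη.
Then T_t - T_ξ = u_σ: the advection term cancels and the PDE becomes the heat equation u_σ = (1/2)u_ηη on η ∈ ℝ.
Initial data: u(η,0) = T(η,0) = sin(5η).
On η ∈ ℝ each mode satisfies (sin(nη))″ = -n² sin(nη), so exp(-n²σ/2) sin(nη) solves the heat equation; by superposition u(η,σ) = Σ c_n exp(-n²σ/2) sin(nη).
Reading off the coefficients: c_5=1, so u(η,σ) = exp(-25σ/2)sin(5η).
Substituting back η = ξ + t, σ = t: T(ξ,t) = u(ξ + t, t).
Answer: T(ξ, t) = exp(-25t/2)sin(5t + 5ξ)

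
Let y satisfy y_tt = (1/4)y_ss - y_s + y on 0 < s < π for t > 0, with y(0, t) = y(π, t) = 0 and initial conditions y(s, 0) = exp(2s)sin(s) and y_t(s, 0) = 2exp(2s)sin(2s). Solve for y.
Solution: Substitute y = exp(2s)u, i.e. u = exp(-2s)y.
By the product rule, y_s = exp(2s)(u_s + 2u), y_ss = exp(2s)(u_ss + 4u_s + 4u), y_tt = exp(2s)u_tt.
Substituting into the PDE and dividing by exp(2s): u_tt = (1/4)(u_ss + 4u_s + 4u) - (u_s + 2u) + u.
The lower-order terms cancel, leaving the standard wave equation u_tt = (1/4)u_ss.
Initial data for u: u(s,0) = exp(-2s)y(s,0) = sin(s); u_t(s,0) = exp(-2s)y_t(s,0) = 2sin(2s). The boundary conditions carry over: u(0,t) = u(π,t) = 0.
Solve for u:
  Using separation of variables u = X(s)T(t):
  Eigenfunctions: sin(ns), n = 1, 2, 3, ...
  General solution: u(s, t) = Σ [A_n cos(n t/2) + B_n sin(n t/2)] sin(ns)
  From u(s,0) = sin(s): A_1=1. From u_t(s,0) = 2sin(2s), using u_t(s,0) = Σ ω_n B_n sin(ns) with ω_n = n/2: B_2 = 2/1 = 2.
Hence u(s,t) = sin(s)cos(t/2) + 2sin(2s)sin(t).
Transform back: y(s,t) = exp(2s)u(s,t).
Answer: y(s, t) = exp(2s)sin(s)cos(t/2) + 2exp(2s)sin(2s)sin(t)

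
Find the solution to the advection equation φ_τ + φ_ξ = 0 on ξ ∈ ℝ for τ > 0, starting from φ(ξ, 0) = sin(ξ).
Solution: By characteristics (dξ/dτ = 1), φ(ξ,τ) = f(ξ - τ) with f = φ(·, 0).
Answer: φ(ξ, τ) = sin(ξ - τ)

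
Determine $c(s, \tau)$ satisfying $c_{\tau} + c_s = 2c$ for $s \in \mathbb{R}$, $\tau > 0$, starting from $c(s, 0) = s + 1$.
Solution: Substitute $c = e^{2\tau}u$.
Then $c_{\tau} = e^{2\tau}(u_{\tau} + 2u)$, $c_s = e^{2\tau}u_s$; substituting and dividing by $e^{2\tau}$, the lower-order terms cancel: $u_{\tau} + u_s = 0$ (standard advection equation).
Data for $u$: $u(s,0) = c(s,0) = s + 1$.
By characteristics ($ds/d\tau = 1$), $u(s,\tau) = f(s - \tau)$ with $f = u( \cdot , 0)$.
So $u(s,\tau) = s - \tau + 1$, and $c(s,\tau) = e^{2\tau}u(s,\tau)$.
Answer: $c(s, \tau) = - \tau e^{2 \tau} + s e^{2 \tau} + e^{2 \tau}$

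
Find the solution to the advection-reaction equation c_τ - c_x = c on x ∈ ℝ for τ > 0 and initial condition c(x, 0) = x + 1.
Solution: Substitute c = exp(τ)u.
Then c_τ = exp(τ)(u_τ + u), c_x = exp(τ)u_x; substituting and dividing by exp(τ), the lower-order terms cancel: u_τ - u_x = 0 (standard advection equation).
Data for u: u(x,0) = c(x,0) = x + 1.
By characteristics (dx/dτ = -1), u(x,τ) = f(x + τ) with f = u(·, 0).
So u(x,τ) = x + τ + 1, and c(x,τ) = exp(τ)u(x,τ).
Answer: c(x, τ) = xexp(τ) + τexp(τ) + exp(τ)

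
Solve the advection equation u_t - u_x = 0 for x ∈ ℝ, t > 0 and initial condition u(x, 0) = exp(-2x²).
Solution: By characteristics (dx/dt = -1), u(x,t) = f(x + t) with f = u(·, 0).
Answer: u(x, t) = exp(-2(t + x)²)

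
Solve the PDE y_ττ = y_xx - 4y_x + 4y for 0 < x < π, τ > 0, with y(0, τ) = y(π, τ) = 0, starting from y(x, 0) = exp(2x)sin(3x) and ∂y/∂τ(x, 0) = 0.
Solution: Substitute y = exp(2x)u, i.e. u = exp(-2x)y.
By the product rule, y_x = exp(2x)(u_x + 2u), y_xx = exp(2x)(u_xx + 4u_x + 4u), y_ττ = exp(2x)u_ττ.
Substituting into the PDE and dividing by exp(2x): u_ττ = (u_xx + 4u_x + 4u) - 4(u_x + 2u) + 4u.
The lower-order terms cancel, leaving the standard wave equation u_ττ = u_xx.
Initial data for u: u(x,0) = exp(-2x)y(x,0) = sin(3x); u_τ(x,0) = exp(-2x)y_τ(x,0) = 0. The boundary conditions carry over: u(0,τ) = u(π,τ) = 0.
Solve for u:
  Using separation of variables u = X(x)T(τ):
  Eigenfunctions: sin(nx), n = 1, 2, 3, ...
  General solution: u(x, τ) = Σ [A_n cos(n τ) + B_n sin(n τ)] sin(nx)
  From u(x,0) = sin(3x): A_3=1. From u_τ(x,0) = 0: all B_n = 0.
Hence u(x,τ) = sin(3x)cos(3τ).
Transform back: y(x,τ) = exp(2x)u(x,τ).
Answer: y(x, τ) = exp(2x)sin(3x)cos(3τ)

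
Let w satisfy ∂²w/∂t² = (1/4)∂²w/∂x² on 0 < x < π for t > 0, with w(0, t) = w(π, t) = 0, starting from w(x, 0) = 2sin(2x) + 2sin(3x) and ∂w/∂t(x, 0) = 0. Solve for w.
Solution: Using separation of variables w = X(x)T(t):
Eigenfunctions: sin(nx), n = 1, 2, 3, ...
General solution: w(x, t) = Σ [A_n cos(n t/2) + B_n sin(n t/2)] sin(nx)
From w(x,0) = 2sin(2x) + 2sin(3x): A_2=2, A_3=2. From w_t(x,0) = 0: all B_n = 0.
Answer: w(x, t) = 2sin(2x)cos(t) + 2sin(3x)cos(3t/2)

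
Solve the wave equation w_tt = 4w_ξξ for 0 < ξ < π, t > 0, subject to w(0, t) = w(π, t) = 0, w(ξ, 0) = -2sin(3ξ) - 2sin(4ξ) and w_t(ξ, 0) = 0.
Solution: Using separation of variables w = X(ξ)T(t):
Eigenfunctions: sin(nξ), n = 1, 2, 3, ...
General solution: w(ξ, t) = Σ [A_n cos(2n t) + B_n sin(2n t)] sin(nξ)
From w(ξ,0) = -2sin(3ξ) - 2sin(4ξ): A_3=-2, A_4=-2. From w_t(ξ,0) = 0: all B_n = 0.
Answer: w(ξ, t) = -2sin(3ξ)cos(6t) - 2sin(4ξ)cos(8t)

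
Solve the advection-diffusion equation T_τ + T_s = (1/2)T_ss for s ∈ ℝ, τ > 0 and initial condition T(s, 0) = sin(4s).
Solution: Moving frame: η = s - τ, σ = τ, T = u(η,σ), so T_τ = u_σ - u_η and T_ss = u_ηη.
Hence T_τ + T_s = u_σ and the PDE becomes the heat equation u_σ = (1/2)u_ηη on η ∈ ℝ.
Initial data: u(η,0) = T(η,0) = sin(4η). Each mode sin(nη) decays as exp(-n²σ/2) on ℝ, so u(η,σ) = Σ c_n exp(-n²σ/2) sin(nη) with c_4=1: u(η,σ) = exp(-8σ)sin(4η).
Substituting back: T(s,τ) = u(s - τ, τ).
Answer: T(s, τ) = exp(-8τ)sin(4s - 4τ)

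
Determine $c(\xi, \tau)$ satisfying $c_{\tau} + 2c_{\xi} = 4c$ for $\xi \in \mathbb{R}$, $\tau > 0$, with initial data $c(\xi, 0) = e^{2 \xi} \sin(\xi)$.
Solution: Substitute $c = e^{2\xi}u$.
Then $c_{\xi} = e^{2\xi}(u_{\xi} + 2u)$, $c_{\tau} = e^{2\xi}u_{\tau}$; substituting and dividing by $e^{2\xi}$, the lower-order terms cancel: $u_{\tau} + 2u_{\xi} = 0$ (standard advection equation).
Data for $u$: $u(\xi,0) = e^{-2\xi}c(\xi,0) = \sin(\xi)$.
By characteristics ($d\xi/d\tau = 2$), $u(\xi,\tau) = f(\xi - 2\tau)$ with $f = u( \cdot , 0)$.
So $u(\xi,\tau) = \sin(\xi - 2 \tau)$, and $c(\xi,\tau) = e^{2\xi}u(\xi,\tau)$.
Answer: $c(\xi, \tau) = - e^{2 \xi} \sin(2 \tau - \xi)$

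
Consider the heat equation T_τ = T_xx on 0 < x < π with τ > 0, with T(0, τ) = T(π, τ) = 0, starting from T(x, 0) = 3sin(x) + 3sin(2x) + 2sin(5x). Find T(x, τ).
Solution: Separating variables: T = Σ c_n exp(-n²τ) sin(nx). From T(x,0) = 3sin(x) + 3sin(2x) + 2sin(5x): c_1=3, c_2=3, c_5=2.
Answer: T(x, τ) = 3exp(-τ)sin(x) + 3exp(-4τ)sin(2x) + 2exp(-25τ)sin(5x)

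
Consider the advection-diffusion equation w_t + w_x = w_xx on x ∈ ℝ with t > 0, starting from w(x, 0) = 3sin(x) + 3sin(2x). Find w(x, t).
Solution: Change to a moving frame: let η = x - t, σ = t and write w(x,t) = u(η,σ).
By the chain rule w_t = u_σ - u_η, w_x = u_η, w_xx = u_ηη.
Then w_t + w_x = u_σ: the advection term cancels and the PDE becomes the heat equation u_σ = u_ηη on η ∈ ℝ.
Initial data: u(η,0) = w(η,0) = 3sin(η) + 3sin(2η).
On η ∈ ℝ each mode satisfies (sin(nη))″ = -n² sin(nη), so exp(-n²σ) sin(nη) solves the heat equation; by superposition u(η,σ) = Σ c_n exp(-n²σ) sin(nη).
Reading off the coefficients: c_1=3, c_2=3, so u(η,σ) = 3exp(-σ)sin(η) + 3exp(-4σ)sin(2η).
Substituting back η = x - t, σ = t: w(x,t) = u(x - t, t).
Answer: w(x, t) = -3exp(-t)sin(t - x) - 3exp(-4t)sin(2t - 2x)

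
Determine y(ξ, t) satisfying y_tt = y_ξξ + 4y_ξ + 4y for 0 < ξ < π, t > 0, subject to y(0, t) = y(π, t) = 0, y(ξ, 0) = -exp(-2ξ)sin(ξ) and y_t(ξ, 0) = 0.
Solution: Substitute y = exp(-2ξ)u, i.e. u = exp(2ξ)y.
By the product rule, y_ξ = exp(-2ξ)(u_ξ - 2u), y_ξξ = exp(-2ξ)(u_ξξ - 4u_ξ + 4u), y_tt = exp(-2ξ)u_tt.
Substituting into the PDE and dividing by exp(-2ξ): u_tt = (u_ξξ - 4u_ξ + 4u) + 4(u_ξ - 2u) + 4u.
The lower-order terms cancel, leaving the standard wave equation u_tt = u_ξξ.
Initial data for u: u(ξ,0) = exp(2ξ)y(ξ,0) = -sin(ξ); u_t(ξ,0) = exp(2ξ)y_t(ξ,0) = 0. The boundary conditions carry over: u(0,t) = u(π,t) = 0.
Solve for u:
  Using separation of variables u = X(ξ)T(t):
  Eigenfunctions: sin(nξ), n = 1, 2, 3, ...
  General solution: u(ξ, t) = Σ [A_n cos(n t) + B_n sin(n t)] sin(nξ)
  From u(ξ,0) = -sin(ξ): A_1=-1. From u_t(ξ,0) = 0: all B_n = 0.
Hence u(ξ,t) = -sin(ξ)cos(t).
Transform back: y(ξ,t) = exp(-2ξ)u(ξ,t).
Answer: y(ξ, t) = -exp(-2ξ)sin(ξ)cos(t)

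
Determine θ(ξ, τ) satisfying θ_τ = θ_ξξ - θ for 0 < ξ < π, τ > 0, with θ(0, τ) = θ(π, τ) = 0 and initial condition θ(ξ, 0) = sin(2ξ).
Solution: Substitute θ = exp(-τ)u.
Then θ_τ = exp(-τ)(u_τ - u), θ_ξξ = exp(-τ)u_ξξ; substituting and dividing by exp(-τ), the lower-order terms cancel: u_τ = u_ξξ (standard heat equation).
Data for u: u(ξ,0) = θ(ξ,0) = sin(2ξ). The boundary conditions carry over: u(0,τ) = u(π,τ) = 0.
Separating variables: u = Σ c_n exp(-n²τ) sin(nξ). From u(ξ,0) = sin(2ξ): c_2=1.
So u(ξ,τ) = exp(-4τ)sin(2ξ), and θ(ξ,τ) = exp(-τ)u(ξ,τ).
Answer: θ(ξ, τ) = exp(-5τ)sin(2ξ)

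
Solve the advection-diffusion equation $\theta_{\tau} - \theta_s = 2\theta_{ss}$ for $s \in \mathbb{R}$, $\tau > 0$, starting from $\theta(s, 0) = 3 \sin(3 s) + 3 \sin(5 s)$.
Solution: Change to a moving frame: let $\eta = s + \tau$, $\sigma = \tau$ and write $\theta(s,\tau) = u(\eta,\sigma)$.
By the chain rule $\theta_{\tau} = u_{\sigma} + u_{\eta}$, $\theta_s = u_{\eta}$, $\theta_{ss} = u_{\eta\eta}$.
Then $\theta_{\tau} - \theta_s = u_{\sigma}$: the advection term cancels and the PDE becomes the heat equation $u_{\sigma} = 2u_{\eta\eta}$ on $\eta \in \mathbb{R}$.
Initial data: $u(\eta,0) = \theta(\eta,0) = 3 \sin(3 \eta) + 3 \sin(5 \eta)$.
On $\eta \in \mathbb{R}$ each mode satisfies $(\sin(n\eta))'' = -n^2 \sin(n\eta)$, so $e^{-2n^2\sigma} \sin(n\eta)$ solves the heat equation; by superposition $u(\eta,\sigma) = \sum c_n e^{-2n^2\sigma} \sin(n\eta)$.
Reading off the coefficients: $c_3=3, c_5=3$, so $u(\eta,\sigma) = 3 e^{-18 \sigma} \sin(3 \eta) + 3 e^{-50 \sigma} \sin(5 \eta)$.
Substituting back $\eta = s + \tau$, $\sigma = \tau$: $\theta(s,\tau) = u(s + \tau, \tau)$.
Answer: $\theta(s, \tau) = 3 e^{-18 \tau} \sin(3 \tau + 3 s) + 3 e^{-50 \tau} \sin(5 \tau + 5 s)$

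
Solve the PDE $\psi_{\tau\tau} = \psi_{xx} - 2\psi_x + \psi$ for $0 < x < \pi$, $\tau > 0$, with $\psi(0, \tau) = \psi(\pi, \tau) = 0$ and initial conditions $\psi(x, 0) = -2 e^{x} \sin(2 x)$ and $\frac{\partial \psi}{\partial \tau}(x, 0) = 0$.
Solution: Substitute $\psi = e^{x}u$, i.e. $u = e^{-x}\psi$.
By the product rule, $\psi_x = e^{x}(u_x + u)$, $\psi_{xx} = e^{x}(u_{xx} + 2u_x + u)$, $\psi_{\tau\tau} = e^{x}u_{\tau\tau}$.
Substituting into the PDE and dividing by $e^{x}$: $u_{\tau\tau} = (u_{xx} + 2u_x + u) - 2(u_x + u) + u$.
The lower-order terms cancel, leaving the standard wave equation $u_{\tau\tau} = u_{xx}$.
Initial data for $u$: $u(x,0) = e^{-x}\psi(x,0) = -2 \sin(2 x)$; $u_{\tau}(x,0) = e^{-x}\psi_{\tau}(x,0) = 0$. The boundary conditions carry over: $u(0,\tau) = u(\pi,\tau) = 0$.
Solve for $u$:
  Using separation of variables $u = X(x)T(\tau)$:
  Eigenfunctions: $\sin(nx)$, $n = 1, 2, 3, \ldots$
  General solution: $u(x, \tau) = \sum [A_n \cos(n \tau) + B_n \sin(n \tau)] \sin(nx)$
  From $u(x,0) = -2 \sin(2 x)$: $A_2=-2$. From $u_{\tau}(x,0) = 0$: all $B_n = 0$.
Hence $u(x,\tau) = -2 \sin(2 x) \cos(2 \tau)$.
Transform back: $\psi(x,\tau) = e^{x}u(x,\tau)$.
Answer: $\psi(x, \tau) = -2 e^{x} \sin(2 x) \cos(2 \tau)$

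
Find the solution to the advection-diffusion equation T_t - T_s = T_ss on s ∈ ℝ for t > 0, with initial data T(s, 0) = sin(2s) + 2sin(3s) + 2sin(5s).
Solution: Change to a moving frame: let η = s + t, σ = t and write T(s,t) = u(η,σ).
By the chain rule T_t = u_σ + u_η, T_s = u_η, T_ss = u_ηη.
Then T_t - T_s = u_σ: the advection term cancels and the PDE becomes the heat equation u_σ = u_ηη on η ∈ ℝ.
Initial data: u(η,0) = T(η,0) = sin(2η) + 2sin(3η) + 2sin(5η).
On η ∈ ℝ each mode satisfies (sin(nη))″ = -n² sin(nη), so exp(-n²σ) sin(nη) solves the heat equation; by superposition u(η,σ) = Σ c_n exp(-n²σ) sin(nη).
Reading off the coefficients: c_2=1, c_3=2, c_5=2, so u(η,σ) = exp(-4σ)sin(2η) + 2exp(-9σ)sin(3η) + 2exp(-25σ)sin(5η).
Substituting back η = s + t, σ = t: T(s,t) = u(s + t, t).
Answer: T(s, t) = exp(-4t)sin(2s + 2t) + 2exp(-9t)sin(3s + 3t) + 2exp(-25t)sin(5s + 5t)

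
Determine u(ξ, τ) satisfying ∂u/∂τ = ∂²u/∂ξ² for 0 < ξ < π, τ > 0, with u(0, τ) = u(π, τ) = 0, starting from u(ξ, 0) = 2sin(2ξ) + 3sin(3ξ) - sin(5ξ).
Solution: Using separation of variables u = X(ξ)T(τ):
Eigenfunctions: sin(nξ), n = 1, 2, 3, ...
General solution: u(ξ, τ) = Σ c_n sin(nξ) exp(-n² τ)
Matching u(ξ,0) = 2sin(2ξ) + 3sin(3ξ) - sin(5ξ) term by term: c_2=2, c_3=3, c_5=-1.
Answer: u(ξ, τ) = 2exp(-4τ)sin(2ξ) + 3exp(-9τ)sin(3ξ) - exp(-25τ)sin(5ξ)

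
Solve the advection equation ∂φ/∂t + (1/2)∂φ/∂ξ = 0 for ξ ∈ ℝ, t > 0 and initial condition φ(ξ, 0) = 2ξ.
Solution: By characteristics (dξ/dt = 1/2), φ(ξ,t) = f(ξ - (1/2)t) with f = φ(·, 0).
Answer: φ(ξ, t) = -t + 2ξ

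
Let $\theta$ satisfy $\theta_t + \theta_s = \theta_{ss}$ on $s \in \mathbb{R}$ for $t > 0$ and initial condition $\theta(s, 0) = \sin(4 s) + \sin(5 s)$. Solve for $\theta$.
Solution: Change to a moving frame: let $\eta = s - t$, $\sigma = t$ and write $\theta(s,t) = u(\eta,\sigma)$.
By the chain rule $\theta_t = u_{\sigma} - u_{\eta}$, $\theta_s = u_{\eta}$, $\theta_{ss} = u_{\eta\eta}$.
Then $\theta_t + \theta_s = u_{\sigma}$: the advection term cancels and the PDE becomes the heat equation $u_{\sigma} = u_{\eta\eta}$ on $\eta \in \mathbb{R}$.
Initial data: $u(\eta,0) = \theta(\eta,0) = \sin(4 \eta) + \sin(5 \eta)$.
On $\eta \in \mathbb{R}$ each mode satisfies $(\sin(n\eta))'' = -n^2 \sin(n\eta)$, so $e^{-n^2\sigma} \sin(n\eta)$ solves the heat equation; by superposition $u(\eta,\sigma) = \sum c_n e^{-n^2\sigma} \sin(n\eta)$.
Reading off the coefficients: $c_4=1, c_5=1$, so $u(\eta,\sigma) = e^{-16 \sigma} \sin(4 \eta) + e^{-25 \sigma} \sin(5 \eta)$.
Substituting back $\eta = s - t$, $\sigma = t$: $\theta(s,t) = u(s - t, t)$.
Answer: $\theta(s, t) = e^{-16 t} \sin(4 s - 4 t) + e^{-25 t} \sin(5 s - 5 t)$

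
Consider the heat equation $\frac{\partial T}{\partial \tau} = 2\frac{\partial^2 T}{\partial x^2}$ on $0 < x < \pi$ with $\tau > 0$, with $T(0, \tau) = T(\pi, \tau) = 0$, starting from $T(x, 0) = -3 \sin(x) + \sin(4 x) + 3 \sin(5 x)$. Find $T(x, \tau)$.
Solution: Using separation of variables $T = X(x)G(\tau)$:
Eigenfunctions: $\sin(nx)$, $n = 1, 2, 3, \ldots$
General solution: $T(x, \tau) = \sum c_n \sin(nx) e^{-2n^2 \tau}$
Matching $T(x,0) = -3 \sin(x) + \sin(4 x) + 3 \sin(5 x)$ term by term: $c_1=-3, c_4=1, c_5=3$.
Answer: $T(x, \tau) = -3 e^{-2 \tau} \sin(x) + e^{-32 \tau} \sin(4 x) + 3 e^{-50 \tau} \sin(5 x)$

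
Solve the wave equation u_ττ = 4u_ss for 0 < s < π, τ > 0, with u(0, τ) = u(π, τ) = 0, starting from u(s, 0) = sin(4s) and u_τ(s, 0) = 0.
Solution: Separating variables: u = Σ [A_n cos(ω_n τ) + B_n sin(ω_n τ)] sin(ns), ω_n = 2n. From ICs: A_4=1.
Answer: u(s, τ) = sin(4s)cos(8τ)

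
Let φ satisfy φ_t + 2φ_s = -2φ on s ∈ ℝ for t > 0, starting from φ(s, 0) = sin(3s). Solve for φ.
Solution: Substitute φ = exp(-2t)u, i.e. u = exp(2t)φ.
By the product rule, φ_t = exp(-2t)(u_t - 2u), φ_s = exp(-2t)u_s.
Substituting into the PDE and dividing by exp(-2t): u_t - 2u + 2u_s = -2u.
The lower-order terms cancel, leaving the standard advection equation u_t + 2u_s = 0.
Initial data for u: u(s,0) = φ(s,0) = sin(3s).
Solve for u:
  By method of characteristics (waves move right with speed 2):
  Along characteristics s - 2t = const, u is constant, so u(s,t) = f(s - 2t) with f = u(·, 0).
Hence u(s,t) = sin(3s - 6t).
Transform back: φ(s,t) = exp(-2t)u(s,t).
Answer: φ(s, t) = exp(-2t)sin(3s - 6t)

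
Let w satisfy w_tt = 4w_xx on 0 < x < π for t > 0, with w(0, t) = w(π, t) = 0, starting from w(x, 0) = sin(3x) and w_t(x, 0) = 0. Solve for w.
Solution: Using separation of variables w = X(x)T(t):
Eigenfunctions: sin(nx), n = 1, 2, 3, ...
General solution: w(x, t) = Σ [A_n cos(2n t) + B_n sin(2n t)] sin(nx)
From w(x,0) = sin(3x): A_3=1. From w_t(x,0) = 0: all B_n = 0.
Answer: w(x, t) = sin(3x)cos(6t)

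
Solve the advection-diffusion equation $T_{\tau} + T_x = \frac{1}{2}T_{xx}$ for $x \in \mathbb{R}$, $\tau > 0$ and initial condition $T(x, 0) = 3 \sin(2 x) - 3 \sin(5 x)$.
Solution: Moving frame: $\eta = x - \tau$, $\sigma = \tau$, $T = u(\eta,\sigma)$, so $T_{\tau} = u_{\sigma} - u_{\eta}$ and $T_{xx} = u_{\eta\eta}$.
Hence $T_{\tau} + T_x = u_{\sigma}$ and the PDE becomes the heat equation $u_{\sigma} = \frac{1}{2}u_{\eta\eta}$ on $\eta \in \mathbb{R}$.
Initial data: $u(\eta,0) = T(\eta,0) = 3 \sin(2 \eta) - 3 \sin(5 \eta)$. Each mode $\sin(n\eta)$ decays as $e^{-n^2\sigma/2}$ on $\mathbb{R}$, so $u(\eta,\sigma) = \sum c_n e^{-n^2\sigma/2} \sin(n\eta)$ with $c_2=3, c_5=-3$: $u(\eta,\sigma) = 3 e^{-2 \sigma} \sin(2 \eta) - 3 e^{-25 \sigma/2} \sin(5 \eta)$.
Substituting back: $T(x,\tau) = u(x - \tau, \tau)$.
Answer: $T(x, \tau) = -3 e^{-2 \tau} \sin(2 \tau - 2 x) + 3 e^{-25 \tau/2} \sin(5 \tau - 5 x)$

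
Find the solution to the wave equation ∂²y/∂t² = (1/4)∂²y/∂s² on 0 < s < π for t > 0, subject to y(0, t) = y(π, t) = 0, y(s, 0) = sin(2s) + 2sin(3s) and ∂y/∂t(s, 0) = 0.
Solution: Using separation of variables y = X(s)T(t):
Eigenfunctions: sin(ns), n = 1, 2, 3, ...
General solution: y(s, t) = Σ [A_n cos(n t/2) + B_n sin(n t/2)] sin(ns)
From y(s,0) = sin(2s) + 2sin(3s): A_2=1, A_3=2. From y_t(s,0) = 0: all B_n = 0.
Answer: y(s, t) = sin(2s)cos(t) + 2sin(3s)cos(3t/2)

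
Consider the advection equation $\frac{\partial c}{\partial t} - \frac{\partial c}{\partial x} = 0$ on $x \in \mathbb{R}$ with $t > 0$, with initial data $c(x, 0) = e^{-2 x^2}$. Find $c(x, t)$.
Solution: By method of characteristics (waves move left with speed 1):
Along characteristics $x + t =$ const, $c$ is constant, so $c(x,t) = f(x + t)$ with $f = c( \cdot , 0)$.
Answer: $c(x, t) = e^{-2 (t + x)^2}$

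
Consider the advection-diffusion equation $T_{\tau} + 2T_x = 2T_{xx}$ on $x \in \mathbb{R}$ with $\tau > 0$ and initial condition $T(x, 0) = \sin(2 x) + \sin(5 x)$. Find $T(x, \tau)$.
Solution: Change to a moving frame: let $\eta = x - 2\tau$, $\sigma = \tau$ and write $T(x,\tau) = u(\eta,\sigma)$.
By the chain rule $T_{\tau} = u_{\sigma} - 2u_{\eta}$, $T_x = u_{\eta}$, $T_{xx} = u_{\eta\eta}$.
Then $T_{\tau} + 2T_x = u_{\sigma}$: the advection term cancels and the PDE becomes the heat equation $u_{\sigma} = 2u_{\eta\eta}$ on $\eta \in \mathbb{R}$.
Initial data: $u(\eta,0) = T(\eta,0) = \sin(2 \eta) + \sin(5 \eta)$.
On $\eta \in \mathbb{R}$ each mode satisfies $(\sin(n\eta))'' = -n^2 \sin(n\eta)$, so $e^{-2n^2\sigma} \sin(n\eta)$ solves the heat equation; by superposition $u(\eta,\sigma) = \sum c_n e^{-2n^2\sigma} \sin(n\eta)$.
Reading off the coefficients: $c_2=1, c_5=1$, so $u(\eta,\sigma) = e^{-8 \sigma} \sin(2 \eta) + e^{-50 \sigma} \sin(5 \eta)$.
Substituting back $\eta = x - 2\tau$, $\sigma = \tau$: $T(x,\tau) = u(x - 2\tau, \tau)$.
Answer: $T(x, \tau) = - e^{-8 \tau} \sin(4 \tau - 2 x) -  e^{-50 \tau} \sin(10 \tau - 5 x)$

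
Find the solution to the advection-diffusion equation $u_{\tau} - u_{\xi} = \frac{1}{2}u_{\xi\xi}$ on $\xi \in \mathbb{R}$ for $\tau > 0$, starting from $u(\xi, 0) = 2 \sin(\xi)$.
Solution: Change to a moving frame: let $\eta = \xi + \tau$, $\sigma = \tau$ and write $u(\xi,\tau) = w(\eta,\sigma)$.
By the chain rule $u_{\tau} = w_{\sigma} + w_{\eta}$, $u_{\xi} = w_{\eta}$, $u_{\xi\xi} = w_{\eta\eta}$.
Then $u_{\tau} - u_{\xi} = w_{\sigma}$: the advection term cancels and the PDE becomes the heat equation $w_{\sigma} = \frac{1}{2}w_{\eta\eta}$ on $\eta \in \mathbb{R}$.
Initial data: $w(\eta,0) = u(\eta,0) = 2 \sin(\eta)$.
On $\eta \in \mathbb{R}$ each mode satisfies $(\sin(n\eta))'' = -n^2 \sin(n\eta)$, so $e^{-n^2\sigma/2} \sin(n\eta)$ solves the heat equation; by superposition $w(\eta,\sigma) = \sum c_n e^{-n^2\sigma/2} \sin(n\eta)$.
Reading off the coefficients: $c_1=2$, so $w(\eta,\sigma) = 2 e^{-\sigma/2} \sin(\eta)$.
Substituting back $\eta = \xi + \tau$, $\sigma = \tau$: $u(\xi,\tau) = w(\xi + \tau, \tau)$.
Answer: $u(\xi, \tau) = 2 e^{-\tau/2} \sin(\tau + \xi)$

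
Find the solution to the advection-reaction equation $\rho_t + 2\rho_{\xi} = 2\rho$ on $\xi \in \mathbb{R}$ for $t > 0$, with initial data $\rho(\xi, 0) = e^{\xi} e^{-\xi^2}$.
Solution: Substitute $\rho = e^{\xi}u$, i.e. $u = e^{-\xi}\rho$.
By the product rule, $\rho_{\xi} = e^{\xi}(u_{\xi} + u)$, $\rho_t = e^{\xi}u_t$.
Substituting into the PDE and dividing by $e^{\xi}$: $u_t + 2(u_{\xi} + u) = 2u$.
The lower-order terms cancel, leaving the standard advection equation $u_t + 2u_{\xi} = 0$.
Initial data for $u$: $u(\xi,0) = e^{-\xi}\rho(\xi,0) = e^{-\xi^2}$.
Solve for $u$:
  By method of characteristics (waves move right with speed 2):
  Along characteristics $\xi - 2t =$ const, $u$ is constant, so $u(\xi,t) = f(\xi - 2t)$ with $f = u( \cdot , 0)$.
Hence $u(\xi,t) = e^{-(-2 t + \xi)^2}$.
Transform back: $\rho(\xi,t) = e^{\xi}u(\xi,t)$.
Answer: $\rho(\xi, t) = e^{\xi} e^{-(\xi - 2 t)^2}$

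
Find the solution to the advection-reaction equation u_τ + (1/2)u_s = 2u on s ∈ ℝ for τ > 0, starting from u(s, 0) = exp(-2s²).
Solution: Substitute u = exp(2τ)w, i.e. w = exp(-2τ)u.
By the product rule, u_τ = exp(2τ)(w_τ + 2w), u_s = exp(2τ)w_s.
Substituting into the PDE and dividing by exp(2τ): w_τ + 2w + (1/2)w_s = 2w.
The lower-order terms cancel, leaving the standard advection equation w_τ + (1/2)w_s = 0.
Initial data for w: w(s,0) = u(s,0) = exp(-2s²).
Solve for w:
  By method of characteristics (waves move right with speed 1/2):
  Along characteristics s - (1/2)τ = const, w is constant, so w(s,τ) = f(s - (1/2)τ) with f = w(·, 0).
Hence w(s,τ) = exp(-2(s - τ/2)²).
Transform back: u(s,τ) = exp(2τ)w(s,τ).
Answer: u(s, τ) = exp(2τ)exp(-2(s - τ/2)²)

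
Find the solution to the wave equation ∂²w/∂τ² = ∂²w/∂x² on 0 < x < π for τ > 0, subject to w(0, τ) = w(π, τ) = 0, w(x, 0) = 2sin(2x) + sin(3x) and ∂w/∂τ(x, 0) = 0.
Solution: Separating variables: w = Σ [A_n cos(ω_n τ) + B_n sin(ω_n τ)] sin(nx), ω_n = n. From ICs: A_2=2, A_3=1.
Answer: w(x, τ) = 2sin(2x)cos(2τ) + sin(3x)cos(3τ)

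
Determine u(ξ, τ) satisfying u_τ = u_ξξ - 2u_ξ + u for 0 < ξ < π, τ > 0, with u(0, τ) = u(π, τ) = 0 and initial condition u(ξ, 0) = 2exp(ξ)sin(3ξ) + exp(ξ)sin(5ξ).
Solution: Substitute u = exp(ξ)w, i.e. w = exp(-ξ)u.
By the product rule, u_ξ = exp(ξ)(w_ξ + w), u_ξξ = exp(ξ)(w_ξξ + 2w_ξ + w), u_τ = exp(ξ)w_τ.
Substituting into the PDE and dividing by exp(ξ): w_τ = (w_ξξ + 2w_ξ + w) - 2(w_ξ + w) + w.
The lower-order terms cancel, leaving the standard heat equation w_τ = w_ξξ.
Initial data for w: w(ξ,0) = exp(-ξ)u(ξ,0) = 2sin(3ξ) + sin(5ξ). The boundary conditions carry over: w(0,τ) = w(π,τ) = 0.
Solve for w:
  Using separation of variables w = X(ξ)T(τ):
  Eigenfunctions: sin(nξ), n = 1, 2, 3, ...
  General solution: w(ξ, τ) = Σ c_n sin(nξ) exp(-n² τ)
  Matching w(ξ,0) = 2sin(3ξ) + sin(5ξ) term by term: c_3=2, c_5=1.
Hence w(ξ,τ) = 2exp(-9τ)sin(3ξ) + exp(-25τ)sin(5ξ).
Transform back: u(ξ,τ) = exp(ξ)w(ξ,τ).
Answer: u(ξ, τ) = 2exp(ξ)exp(-9τ)sin(3ξ) + exp(ξ)exp(-25τ)sin(5ξ)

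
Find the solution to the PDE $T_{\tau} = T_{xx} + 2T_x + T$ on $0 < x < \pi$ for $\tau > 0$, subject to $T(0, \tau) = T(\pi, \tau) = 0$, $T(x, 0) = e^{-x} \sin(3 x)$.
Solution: Substitute $T = e^{-x}u$, i.e. $u = e^{x}T$.
By the product rule, $T_x = e^{-x}(u_x - u)$, $T_{xx} = e^{-x}(u_{xx} - 2u_x + u)$, $T_{\tau} = e^{-x}u_{\tau}$.
Substituting into the PDE and dividing by $e^{-x}$: $u_{\tau} = (u_{xx} - 2u_x + u) + 2(u_x - u) + u$.
The lower-order terms cancel, leaving the standard heat equation $u_{\tau} = u_{xx}$.
Initial data for $u$: $u(x,0) = e^{x}T(x,0) = \sin(3 x)$. The boundary conditions carry over: $u(0,\tau) = u(\pi,\tau) = 0$.
Solve for $u$:
  Using separation of variables $u = X(x)G(\tau)$:
  Eigenfunctions: $\sin(nx)$, $n = 1, 2, 3, \ldots$
  General solution: $u(x, \tau) = \sum c_n \sin(nx) e^{-n^2 \tau}$
  Matching $u(x,0) = \sin(3 x)$ term by term: $c_3=1$.
Hence $u(x,\tau) = e^{-9 \tau} \sin(3 x)$.
Transform back: $T(x,\tau) = e^{-x}u(x,\tau)$.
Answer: $T(x, \tau) = e^{-9 \tau} e^{-x} \sin(3 x)$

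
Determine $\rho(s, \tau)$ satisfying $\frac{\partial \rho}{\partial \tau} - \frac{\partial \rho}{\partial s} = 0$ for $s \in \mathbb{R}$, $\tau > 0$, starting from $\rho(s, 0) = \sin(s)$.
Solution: By method of characteristics (waves move left with speed 1):
Along characteristics $s + \tau =$ const, $\rho$ is constant, so $\rho(s,\tau) = f(s + \tau)$ with $f = \rho( \cdot , 0)$.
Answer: $\rho(s, \tau) = \sin(\tau + s)$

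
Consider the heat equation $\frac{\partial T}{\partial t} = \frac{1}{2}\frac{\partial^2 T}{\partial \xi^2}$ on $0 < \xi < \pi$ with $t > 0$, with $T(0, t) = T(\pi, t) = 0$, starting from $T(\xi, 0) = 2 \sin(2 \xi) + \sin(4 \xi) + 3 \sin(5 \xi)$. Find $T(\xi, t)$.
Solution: Using separation of variables $T = X(\xi)G(t)$:
Eigenfunctions: $\sin(n\xi)$, $n = 1, 2, 3, \ldots$
General solution: $T(\xi, t) = \sum c_n \sin(n\xi) e^{-n^2 t/2}$
Matching $T(\xi,0) = 2 \sin(2 \xi) + \sin(4 \xi) + 3 \sin(5 \xi)$ term by term: $c_2=2, c_4=1, c_5=3$.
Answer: $T(\xi, t) = 2 e^{-2 t} \sin(2 \xi) + e^{-8 t} \sin(4 \xi) + 3 e^{-25 t/2} \sin(5 \xi)$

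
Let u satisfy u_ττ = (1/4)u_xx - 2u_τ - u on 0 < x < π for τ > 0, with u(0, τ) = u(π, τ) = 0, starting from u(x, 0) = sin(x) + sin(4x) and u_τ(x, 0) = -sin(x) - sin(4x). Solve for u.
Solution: Substitute u = exp(-τ)w, i.e. w = exp(τ)u.
By the product rule, u_τ = exp(-τ)(w_τ - w), u_ττ = exp(-τ)(w_ττ - 2w_τ + w), u_xx = exp(-τ)w_xx.
Substituting into the PDE and dividing by exp(-τ): w_ττ - 2w_τ + w = (1/4)w_xx - 2(w_τ - w) - w.
The lower-order terms cancel, leaving the standard wave equation w_ττ = (1/4)w_xx.
Initial data for w: w(x,0) = u(x,0) = sin(x) + sin(4x); w_τ(x,0) = u_τ(x,0) + u(x,0) = 0. The boundary conditions carry over: w(0,τ) = w(π,τ) = 0.
Solve for w:
  Using separation of variables w = X(x)T(τ):
  Eigenfunctions: sin(nx), n = 1, 2, 3, ...
  General solution: w(x, τ) = Σ [A_n cos(n τ/2) + B_n sin(n τ/2)] sin(nx)
  From w(x,0) = sin(x) + sin(4x): A_1=1, A_4=1. From w_τ(x,0) = 0: all B_n = 0.
Hence w(x,τ) = sin(x)cos(τ/2) + sin(4x)cos(2τ).
Transform back: u(x,τ) = exp(-τ)w(x,τ).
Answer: u(x, τ) = exp(-τ)sin(x)cos(τ/2) + exp(-τ)sin(4x)cos(2τ)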